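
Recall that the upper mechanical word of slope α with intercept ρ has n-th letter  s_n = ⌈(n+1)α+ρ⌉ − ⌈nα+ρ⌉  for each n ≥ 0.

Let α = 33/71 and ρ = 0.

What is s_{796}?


(n+1)α + ρ = (797·33) / 71 = 26301/71
nα + ρ     = (796·33) / 71 = 26268/71
⌈26301/71⌉ = 371,  ⌈26268/71⌉ = 370
s_{796} = 371 − 370 = 1

1


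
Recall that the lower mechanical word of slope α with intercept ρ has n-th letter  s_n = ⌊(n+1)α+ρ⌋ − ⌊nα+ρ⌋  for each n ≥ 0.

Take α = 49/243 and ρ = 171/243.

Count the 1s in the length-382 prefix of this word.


77

#1s = Σ_{n=0}^{381} s_n = Σ_{n=0}^{381} (⌊(n+1)α+ρ⌋ − ⌊nα+ρ⌋)
the sum telescopes: every ⌊nα+ρ⌋ with 0 < n < 382 appears once with + and once with −, leaving ⌊382α+ρ⌋ − ⌊0·α+ρ⌋
382α + ρ = (382·49 + 171) / 243 = 18889/243
ρ = 171/243
⌊18889/243⌋ = 77,  ⌊171/243⌋ = 0
#1s = 77 − 0 = 77


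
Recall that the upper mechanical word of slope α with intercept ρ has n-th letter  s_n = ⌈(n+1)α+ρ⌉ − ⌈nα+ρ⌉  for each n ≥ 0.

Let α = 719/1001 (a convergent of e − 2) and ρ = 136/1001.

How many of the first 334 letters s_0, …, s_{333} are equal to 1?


240

#1s = Σ_{n=0}^{333} s_n = Σ_{n=0}^{333} (⌈(n+1)α+ρ⌉ − ⌈nα+ρ⌉)
the sum telescopes: every ⌈nα+ρ⌉ with 0 < n < 334 appears once with + and once with −, leaving ⌈334α+ρ⌉ − ⌈0·α+ρ⌉
334α + ρ = (334·719 + 136) / 1001 = 240282/1001
ρ = 136/1001
⌈240282/1001⌉ = 241,  ⌈136/1001⌉ = 1
#1s = 241 − 1 = 240


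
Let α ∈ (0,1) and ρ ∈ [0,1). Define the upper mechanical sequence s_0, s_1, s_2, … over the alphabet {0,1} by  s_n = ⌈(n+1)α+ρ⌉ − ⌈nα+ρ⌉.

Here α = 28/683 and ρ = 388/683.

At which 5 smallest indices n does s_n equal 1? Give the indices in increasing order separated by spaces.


n=0: ⌈416/683⌉−⌈388/683⌉ = 1−1 = 0
n=1: ⌈444/683⌉−⌈416/683⌉ = 1−1 = 0
  …
n=10: ⌈696/683⌉−⌈668/683⌉ = 2−1 = 1  ← one
n=11: ⌈724/683⌉−⌈696/683⌉ = 2−2 = 0
n=12: ⌈752/683⌉−⌈724/683⌉ = 2−2 = 0
  …
n=34: ⌈1368/683⌉−⌈1340/683⌉ = 3−2 = 1  ← one
n=35: ⌈1396/683⌉−⌈1368/683⌉ = 3−3 = 0
n=36: ⌈1424/683⌉−⌈1396/683⌉ = 3−3 = 0
  …
n=59: ⌈2068/683⌉−⌈2040/683⌉ = 4−3 = 1  ← one
n=60: ⌈2096/683⌉−⌈2068/683⌉ = 4−4 = 0
n=61: ⌈2124/683⌉−⌈2096/683⌉ = 4−4 = 0
  …
n=83: ⌈2740/683⌉−⌈2712/683⌉ = 5−4 = 1  ← one
n=84: ⌈2768/683⌉−⌈2740/683⌉ = 5−5 = 0
n=85: ⌈2796/683⌉−⌈2768/683⌉ = 5−5 = 0
  …
n=108: ⌈3440/683⌉−⌈3412/683⌉ = 6−5 = 1  ← one
positions of the first 5 ones: 10 34 59 83 108

10 34 59 83 108


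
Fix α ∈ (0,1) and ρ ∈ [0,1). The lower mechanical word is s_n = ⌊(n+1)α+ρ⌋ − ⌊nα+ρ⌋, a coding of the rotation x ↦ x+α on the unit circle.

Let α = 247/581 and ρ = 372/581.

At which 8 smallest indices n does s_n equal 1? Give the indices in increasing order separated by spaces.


0 3 5 7 10 12 14 17

n=0: ⌊619/581⌋−⌊372/581⌋ = 1−0 = 1  ← one
n=1: ⌊866/581⌋−⌊619/581⌋ = 1−1 = 0
n=2: ⌊1113/581⌋−⌊866/581⌋ = 1−1 = 0
n=3: ⌊1360/581⌋−⌊1113/581⌋ = 2−1 = 1  ← one
n=4: ⌊1607/581⌋−⌊1360/581⌋ = 2−2 = 0
n=5: ⌊1854/581⌋−⌊1607/581⌋ = 3−2 = 1  ← one
n=6: ⌊2101/581⌋−⌊1854/581⌋ = 3−3 = 0
n=7: ⌊2348/581⌋−⌊2101/581⌋ = 4−3 = 1  ← one
n=8: ⌊2595/581⌋−⌊2348/581⌋ = 4−4 = 0
n=9: ⌊2842/581⌋−⌊2595/581⌋ = 4−4 = 0
n=10: ⌊3089/581⌋−⌊2842/581⌋ = 5−4 = 1  ← one
n=11: ⌊3336/581⌋−⌊3089/581⌋ = 5−5 = 0
n=12: ⌊3583/581⌋−⌊3336/581⌋ = 6−5 = 1  ← one
n=13: ⌊3830/581⌋−⌊3583/581⌋ = 6−6 = 0
n=14: ⌊4077/581⌋−⌊3830/581⌋ = 7−6 = 1  ← one
n=15: ⌊4324/581⌋−⌊4077/581⌋ = 7−7 = 0
n=16: ⌊4571/581⌋−⌊4324/581⌋ = 7−7 = 0
n=17: ⌊4818/581⌋−⌊4571/581⌋ = 8−7 = 1  ← one
positions of the first 8 ones: 0 3 5 7 10 12 14 17


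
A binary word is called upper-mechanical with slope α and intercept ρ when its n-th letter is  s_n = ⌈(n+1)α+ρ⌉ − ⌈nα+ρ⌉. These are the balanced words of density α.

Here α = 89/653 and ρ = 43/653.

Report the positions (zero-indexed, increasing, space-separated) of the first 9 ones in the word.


6 14 21 28 36 43 50 58 65

n=0: ⌈132/653⌉−⌈43/653⌉ = 1−1 = 0
n=1: ⌈221/653⌉−⌈132/653⌉ = 1−1 = 0
  …
n=6: ⌈666/653⌉−⌈577/653⌉ = 2−1 = 1  ← one
n=7: ⌈755/653⌉−⌈666/653⌉ = 2−2 = 0
n=8: ⌈844/653⌉−⌈755/653⌉ = 2−2 = 0
  …
n=14: ⌈1378/653⌉−⌈1289/653⌉ = 3−2 = 1  ← one
n=15: ⌈1467/653⌉−⌈1378/653⌉ = 3−3 = 0
n=16: ⌈1556/653⌉−⌈1467/653⌉ = 3−3 = 0
  …
n=21: ⌈2001/653⌉−⌈1912/653⌉ = 4−3 = 1  ← one
n=22: ⌈2090/653⌉−⌈2001/653⌉ = 4−4 = 0
n=23: ⌈2179/653⌉−⌈2090/653⌉ = 4−4 = 0
  …
n=28: ⌈2624/653⌉−⌈2535/653⌉ = 5−4 = 1  ← one
n=29: ⌈2713/653⌉−⌈2624/653⌉ = 5−5 = 0
n=30: ⌈2802/653⌉−⌈2713/653⌉ = 5−5 = 0
  …
n=36: ⌈3336/653⌉−⌈3247/653⌉ = 6−5 = 1  ← one
n=37: ⌈3425/653⌉−⌈3336/653⌉ = 6−6 = 0
n=38: ⌈3514/653⌉−⌈3425/653⌉ = 6−6 = 0
  …
n=43: ⌈3959/653⌉−⌈3870/653⌉ = 7−6 = 1  ← one
n=44: ⌈4048/653⌉−⌈3959/653⌉ = 7−7 = 0
n=45: ⌈4137/653⌉−⌈4048/653⌉ = 7−7 = 0
  …
n=50: ⌈4582/653⌉−⌈4493/653⌉ = 8−7 = 1  ← one
n=51: ⌈4671/653⌉−⌈4582/653⌉ = 8−8 = 0
n=52: ⌈4760/653⌉−⌈4671/653⌉ = 8−8 = 0
  …
n=58: ⌈5294/653⌉−⌈5205/653⌉ = 9−8 = 1  ← one
n=59: ⌈5383/653⌉−⌈5294/653⌉ = 9−9 = 0
n=60: ⌈5472/653⌉−⌈5383/653⌉ = 9−9 = 0
  …
n=65: ⌈5917/653⌉−⌈5828/653⌉ = 10−9 = 1  ← one
positions of the first 9 ones: 6 14 21 28 36 43 50 58 65


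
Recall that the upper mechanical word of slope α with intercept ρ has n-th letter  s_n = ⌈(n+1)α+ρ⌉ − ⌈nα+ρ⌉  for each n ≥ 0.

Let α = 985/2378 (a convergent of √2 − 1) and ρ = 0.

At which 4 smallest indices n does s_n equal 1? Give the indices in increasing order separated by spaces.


0 2 4 7

n=0: ⌈985/2378⌉−⌈0/2378⌉ = 1−0 = 1  ← one
n=1: ⌈1970/2378⌉−⌈985/2378⌉ = 1−1 = 0
n=2: ⌈2955/2378⌉−⌈1970/2378⌉ = 2−1 = 1  ← one
n=3: ⌈3940/2378⌉−⌈2955/2378⌉ = 2−2 = 0
n=4: ⌈4925/2378⌉−⌈3940/2378⌉ = 3−2 = 1  ← one
n=5: ⌈5910/2378⌉−⌈4925/2378⌉ = 3−3 = 0
n=6: ⌈6895/2378⌉−⌈5910/2378⌉ = 3−3 = 0
n=7: ⌈7880/2378⌉−⌈6895/2378⌉ = 4−3 = 1  ← one
positions of the first 4 ones: 0 2 4 7


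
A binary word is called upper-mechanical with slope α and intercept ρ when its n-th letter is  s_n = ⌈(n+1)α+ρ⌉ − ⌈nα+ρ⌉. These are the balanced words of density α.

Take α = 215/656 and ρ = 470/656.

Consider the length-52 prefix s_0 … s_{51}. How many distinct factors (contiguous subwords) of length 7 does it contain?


8

t_n = ⌈(n·215+470)/656⌉ for n = 0 … 52:
  n=0…9: ⌈470/656⌉=1 ⌈685/656⌉=2 ⌈900/656⌉=2 ⌈1115/656⌉=2 ⌈1330/656⌉=3 ⌈1545/656⌉=3 ⌈1760/656⌉=3 ⌈1975/656⌉=4 ⌈2190/656⌉=4 ⌈2405/656⌉=4
  n=10…19: ⌈2620/656⌉=4 ⌈2835/656⌉=5 ⌈3050/656⌉=5 ⌈3265/656⌉=5 ⌈3480/656⌉=6 ⌈3695/656⌉=6 ⌈3910/656⌉=6 ⌈4125/656⌉=7 ⌈4340/656⌉=7 ⌈4555/656⌉=7
  n=20…29: ⌈4770/656⌉=8 ⌈4985/656⌉=8 ⌈5200/656⌉=8 ⌈5415/656⌉=9 ⌈5630/656⌉=9 ⌈5845/656⌉=9 ⌈6060/656⌉=10 ⌈6275/656⌉=10 ⌈6490/656⌉=10 ⌈6705/656⌉=11
  n=30…39: ⌈6920/656⌉=11 ⌈7135/656⌉=11 ⌈7350/656⌉=12 ⌈7565/656⌉=12 ⌈7780/656⌉=12 ⌈7995/656⌉=13 ⌈8210/656⌉=13 ⌈8425/656⌉=13 ⌈8640/656⌉=14 ⌈8855/656⌉=14
  n=40…49: ⌈9070/656⌉=14 ⌈9285/656⌉=15 ⌈9500/656⌉=15 ⌈9715/656⌉=15 ⌈9930/656⌉=16 ⌈10145/656⌉=16 ⌈10360/656⌉=16 ⌈10575/656⌉=17 ⌈10790/656⌉=17 ⌈11005/656⌉=17
  n=50…52: ⌈11220/656⌉=18 ⌈11435/656⌉=18 ⌈11650/656⌉=18
s_n = t_(n+1) − t_n for n = 0 … 51 gives
prefix = 1001001000100100100100100100100100100100100100100100
slide a length-7 window over [0..6] … [45..51] (46 windows); first occurrence of each distinct factor:
  [  0..  6] 1001001
  [  1..  7] 0010010
  [  2..  8] 0100100
  [  3..  9] 1001000
  [  4.. 10] 0010001
  [  5.. 11] 0100010
  [  6.. 12] 1000100
  [  7.. 13] 0001001
  (the other 38 windows repeat one of these)
distinct factors: {0001001, 0010001, 0010010, 0100010, 0100100, 1000100, 1001000, 1001001}
count = 8  (Sturmian bound for length 7 is 8)


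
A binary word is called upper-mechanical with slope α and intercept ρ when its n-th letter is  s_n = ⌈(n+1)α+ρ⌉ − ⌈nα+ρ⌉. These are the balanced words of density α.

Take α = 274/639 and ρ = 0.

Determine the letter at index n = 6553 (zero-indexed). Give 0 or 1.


(n+1)α + ρ = (6554·274) / 639 = 1795796/639
nα + ρ     = (6553·274) / 639 = 1795522/639
⌈1795796/639⌉ = 2811,  ⌈1795522/639⌉ = 2810
s_{6553} = 2811 − 2810 = 1

1


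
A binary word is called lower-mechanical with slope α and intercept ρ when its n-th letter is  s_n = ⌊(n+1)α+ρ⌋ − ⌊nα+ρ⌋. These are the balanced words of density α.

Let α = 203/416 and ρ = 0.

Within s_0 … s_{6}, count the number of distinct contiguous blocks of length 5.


t_n = ⌊(n·203)/416⌋ for n = 0 … 7:
  n=0…7: ⌊0/416⌋=0 ⌊203/416⌋=0 ⌊406/416⌋=0 ⌊609/416⌋=1 ⌊812/416⌋=1 ⌊1015/416⌋=2 ⌊1218/416⌋=2 ⌊1421/416⌋=3
s_n = t_(n+1) − t_n for n = 0 … 6 gives
prefix = 0010101
slide a length-5 window over [0..4] … [2..6] (3 windows); first occurrence of each distinct factor:
  [  0..  4] 00101
  [  1..  5] 01010
  [  2..  6] 10101
distinct factors: {00101, 01010, 10101}
count = 3  (Sturmian bound for length 5 is 6)

3


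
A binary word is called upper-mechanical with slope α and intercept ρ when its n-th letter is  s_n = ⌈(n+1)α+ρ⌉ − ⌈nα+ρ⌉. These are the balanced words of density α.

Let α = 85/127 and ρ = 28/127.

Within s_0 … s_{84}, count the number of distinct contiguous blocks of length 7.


8

t_n = ⌈(n·85+28)/127⌉ for n = 0 … 85:
  n=0…9: ⌈28/127⌉=1 ⌈113/127⌉=1 ⌈198/127⌉=2 ⌈283/127⌉=3 ⌈368/127⌉=3 ⌈453/127⌉=4 ⌈538/127⌉=5 ⌈623/127⌉=5 ⌈708/127⌉=6 ⌈793/127⌉=7
  n=10…19: ⌈878/127⌉=7 ⌈963/127⌉=8 ⌈1048/127⌉=9 ⌈1133/127⌉=9 ⌈1218/127⌉=10 ⌈1303/127⌉=11 ⌈1388/127⌉=11 ⌈1473/127⌉=12 ⌈1558/127⌉=13 ⌈1643/127⌉=13
  n=20…29: ⌈1728/127⌉=14 ⌈1813/127⌉=15 ⌈1898/127⌉=15 ⌈1983/127⌉=16 ⌈2068/127⌉=17 ⌈2153/127⌉=17 ⌈2238/127⌉=18 ⌈2323/127⌉=19 ⌈2408/127⌉=19 ⌈2493/127⌉=20
  n=30…39: ⌈2578/127⌉=21 ⌈2663/127⌉=21 ⌈2748/127⌉=22 ⌈2833/127⌉=23 ⌈2918/127⌉=23 ⌈3003/127⌉=24 ⌈3088/127⌉=25 ⌈3173/127⌉=25 ⌈3258/127⌉=26 ⌈3343/127⌉=27
  n=40…49: ⌈3428/127⌉=27 ⌈3513/127⌉=28 ⌈3598/127⌉=29 ⌈3683/127⌉=29 ⌈3768/127⌉=30 ⌈3853/127⌉=31 ⌈3938/127⌉=32 ⌈4023/127⌉=32 ⌈4108/127⌉=33 ⌈4193/127⌉=34
  n=50…59: ⌈4278/127⌉=34 ⌈4363/127⌉=35 ⌈4448/127⌉=36 ⌈4533/127⌉=36 ⌈4618/127⌉=37 ⌈4703/127⌉=38 ⌈4788/127⌉=38 ⌈4873/127⌉=39 ⌈4958/127⌉=40 ⌈5043/127⌉=40
  n=60…69: ⌈5128/127⌉=41 ⌈5213/127⌉=42 ⌈5298/127⌉=42 ⌈5383/127⌉=43 ⌈5468/127⌉=44 ⌈5553/127⌉=44 ⌈5638/127⌉=45 ⌈5723/127⌉=46 ⌈5808/127⌉=46 ⌈5893/127⌉=47
  n=70…79: ⌈5978/127⌉=48 ⌈6063/127⌉=48 ⌈6148/127⌉=49 ⌈6233/127⌉=50 ⌈6318/127⌉=50 ⌈6403/127⌉=51 ⌈6488/127⌉=52 ⌈6573/127⌉=52 ⌈6658/127⌉=53 ⌈6743/127⌉=54
  n=80…85: ⌈6828/127⌉=54 ⌈6913/127⌉=55 ⌈6998/127⌉=56 ⌈7083/127⌉=56 ⌈7168/127⌉=57 ⌈7253/127⌉=58
s_n = t_(n+1) − t_n for n = 0 … 84 gives
prefix = 0110110110110110110110110110110110110110110111011011011011011011011011011011011011011
slide a length-7 window over [0..6] … [78..84] (79 windows); first occurrence of each distinct factor:
  [  0..  6] 0110110
  [  1..  7] 1101101
  [  2..  8] 1011011
  [ 39.. 45] 0110111
  [ 40.. 46] 1101110
  [ 41.. 47] 1011101
  [ 42.. 48] 0111011
  [ 43.. 49] 1110110
  (the other 71 windows repeat one of these)
distinct factors: {0110110, 0110111, 0111011, 1011011, 1011101, 1101101, 1101110, 1110110}
count = 8  (Sturmian bound for length 7 is 8)


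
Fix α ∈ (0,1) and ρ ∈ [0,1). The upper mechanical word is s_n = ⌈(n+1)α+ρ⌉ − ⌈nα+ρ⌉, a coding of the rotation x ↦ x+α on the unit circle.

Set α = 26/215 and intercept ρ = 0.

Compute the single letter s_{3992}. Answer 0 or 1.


(n+1)α + ρ = (3993·26) / 215 = 103818/215
nα + ρ     = (3992·26) / 215 = 103792/215
⌈103818/215⌉ = 483,  ⌈103792/215⌉ = 483
s_{3992} = 483 − 483 = 0

0


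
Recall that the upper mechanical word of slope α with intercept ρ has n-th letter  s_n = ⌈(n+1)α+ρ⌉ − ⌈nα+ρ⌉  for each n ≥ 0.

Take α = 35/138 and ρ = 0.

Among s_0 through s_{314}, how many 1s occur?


80

#1s = Σ_{n=0}^{314} s_n = Σ_{n=0}^{314} (⌈(n+1)α+ρ⌉ − ⌈nα+ρ⌉)
the sum telescopes: every ⌈nα+ρ⌉ with 0 < n < 315 appears once with + and once with −, leaving ⌈315α+ρ⌉ − ⌈0·α+ρ⌉
315α + ρ = (315·35) / 138 = 11025/138
ρ = 0/138
⌈11025/138⌉ = 80,  ⌈0/138⌉ = 0
#1s = 80 − 0 = 80


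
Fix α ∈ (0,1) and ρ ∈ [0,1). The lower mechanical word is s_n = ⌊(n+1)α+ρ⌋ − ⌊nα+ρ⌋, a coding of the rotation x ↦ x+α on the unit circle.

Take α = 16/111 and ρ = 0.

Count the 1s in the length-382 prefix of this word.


55

#1s = Σ_{n=0}^{381} s_n = Σ_{n=0}^{381} (⌊(n+1)α+ρ⌋ − ⌊nα+ρ⌋)
the sum telescopes: every ⌊nα+ρ⌋ with 0 < n < 382 appears once with + and once with −, leaving ⌊382α+ρ⌋ − ⌊0·α+ρ⌋
382α + ρ = (382·16) / 111 = 6112/111
ρ = 0/111
⌊6112/111⌋ = 55,  ⌊0/111⌋ = 0
#1s = 55 − 0 = 55


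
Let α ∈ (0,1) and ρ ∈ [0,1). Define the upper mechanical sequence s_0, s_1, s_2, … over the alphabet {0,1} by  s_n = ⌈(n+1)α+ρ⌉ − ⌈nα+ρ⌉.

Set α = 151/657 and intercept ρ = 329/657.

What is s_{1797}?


(n+1)α + ρ = (1798·151 + 329) / 657 = 271827/657
nα + ρ     = (1797·151 + 329) / 657 = 271676/657
⌈271827/657⌉ = 414,  ⌈271676/657⌉ = 414
s_{1797} = 414 − 414 = 0

0


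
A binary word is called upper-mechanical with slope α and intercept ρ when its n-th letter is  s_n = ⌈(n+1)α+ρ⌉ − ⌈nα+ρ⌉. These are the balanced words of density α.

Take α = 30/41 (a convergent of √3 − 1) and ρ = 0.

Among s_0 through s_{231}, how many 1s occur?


170

#1s = Σ_{n=0}^{231} s_n = Σ_{n=0}^{231} (⌈(n+1)α+ρ⌉ − ⌈nα+ρ⌉)
the sum telescopes: every ⌈nα+ρ⌉ with 0 < n < 232 appears once with + and once with −, leaving ⌈232α+ρ⌉ − ⌈0·α+ρ⌉
232α + ρ = (232·30) / 41 = 6960/41
ρ = 0/41
⌈6960/41⌉ = 170,  ⌈0/41⌉ = 0
#1s = 170 − 0 = 170


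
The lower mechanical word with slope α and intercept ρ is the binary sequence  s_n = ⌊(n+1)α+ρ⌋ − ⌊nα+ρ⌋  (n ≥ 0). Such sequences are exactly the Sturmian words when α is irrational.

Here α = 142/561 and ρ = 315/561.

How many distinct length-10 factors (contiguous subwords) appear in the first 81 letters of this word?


11

t_n = ⌊(n·142+315)/561⌋ for n = 0 … 81:
  n=0…9: ⌊315/561⌋=0 ⌊457/561⌋=0 ⌊599/561⌋=1 ⌊741/561⌋=1 ⌊883/561⌋=1 ⌊1025/561⌋=1 ⌊1167/561⌋=2 ⌊1309/561⌋=2 ⌊1451/561⌋=2 ⌊1593/561⌋=2
  n=10…19: ⌊1735/561⌋=3 ⌊1877/561⌋=3 ⌊2019/561⌋=3 ⌊2161/561⌋=3 ⌊2303/561⌋=4 ⌊2445/561⌋=4 ⌊2587/561⌋=4 ⌊2729/561⌋=4 ⌊2871/561⌋=5 ⌊3013/561⌋=5
  n=20…29: ⌊3155/561⌋=5 ⌊3297/561⌋=5 ⌊3439/561⌋=6 ⌊3581/561⌋=6 ⌊3723/561⌋=6 ⌊3865/561⌋=6 ⌊4007/561⌋=7 ⌊4149/561⌋=7 ⌊4291/561⌋=7 ⌊4433/561⌋=7
  n=30…39: ⌊4575/561⌋=8 ⌊4717/561⌋=8 ⌊4859/561⌋=8 ⌊5001/561⌋=8 ⌊5143/561⌋=9 ⌊5285/561⌋=9 ⌊5427/561⌋=9 ⌊5569/561⌋=9 ⌊5711/561⌋=10 ⌊5853/561⌋=10
  n=40…49: ⌊5995/561⌋=10 ⌊6137/561⌋=10 ⌊6279/561⌋=11 ⌊6421/561⌋=11 ⌊6563/561⌋=11 ⌊6705/561⌋=11 ⌊6847/561⌋=12 ⌊6989/561⌋=12 ⌊7131/561⌋=12 ⌊7273/561⌋=12
  n=50…59: ⌊7415/561⌋=13 ⌊7557/561⌋=13 ⌊7699/561⌋=13 ⌊7841/561⌋=13 ⌊7983/561⌋=14 ⌊8125/561⌋=14 ⌊8267/561⌋=14 ⌊8409/561⌋=14 ⌊8551/561⌋=15 ⌊8693/561⌋=15
  n=60…69: ⌊8835/561⌋=15 ⌊8977/561⌋=16 ⌊9119/561⌋=16 ⌊9261/561⌋=16 ⌊9403/561⌋=16 ⌊9545/561⌋=17 ⌊9687/561⌋=17 ⌊9829/561⌋=17 ⌊9971/561⌋=17 ⌊10113/561⌋=18
  n=70…79: ⌊10255/561⌋=18 ⌊10397/561⌋=18 ⌊10539/561⌋=18 ⌊10681/561⌋=19 ⌊10823/561⌋=19 ⌊10965/561⌋=19 ⌊11107/561⌋=19 ⌊11249/561⌋=20 ⌊11391/561⌋=20 ⌊11533/561⌋=20
  n=80…81: ⌊11675/561⌋=20 ⌊11817/561⌋=21
s_n = t_(n+1) − t_n for n = 0 … 80 gives
prefix = 010001000100010001000100010001000100010001000100010001000100100010001000100010001
slide a length-10 window over [0..9] … [71..80] (72 windows); first occurrence of each distinct factor:
  [  0..  9] 0100010001
  [  1.. 10] 1000100010
  [  2.. 11] 0001000100
  [  3.. 12] 0010001000
  [ 51.. 60] 0010001001
  [ 52.. 61] 0100010010
  [ 53.. 62] 1000100100
  [ 54.. 63] 0001001000
  [ 55.. 64] 0010010001
  [ 56.. 65] 0100100010
  [ 57.. 66] 1001000100
  (the other 61 windows repeat one of these)
distinct factors: {0001000100, 0001001000, 0010001000, 0010001001, 0010010001, 0100010001, 0100010010, 0100100010, 1000100010, 1000100100, 1001000100}
count = 11  (Sturmian bound for length 10 is 11)


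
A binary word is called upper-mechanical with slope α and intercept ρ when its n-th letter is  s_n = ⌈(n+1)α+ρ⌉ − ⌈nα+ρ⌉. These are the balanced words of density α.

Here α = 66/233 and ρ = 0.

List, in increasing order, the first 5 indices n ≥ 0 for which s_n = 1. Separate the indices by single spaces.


n=0: ⌈66/233⌉−⌈0/233⌉ = 1−0 = 1  ← one
n=1: ⌈132/233⌉−⌈66/233⌉ = 1−1 = 0
n=2: ⌈198/233⌉−⌈132/233⌉ = 1−1 = 0
n=3: ⌈264/233⌉−⌈198/233⌉ = 2−1 = 1  ← one
n=4: ⌈330/233⌉−⌈264/233⌉ = 2−2 = 0
n=5: ⌈396/233⌉−⌈330/233⌉ = 2−2 = 0
n=6: ⌈462/233⌉−⌈396/233⌉ = 2−2 = 0
n=7: ⌈528/233⌉−⌈462/233⌉ = 3−2 = 1  ← one
n=8: ⌈594/233⌉−⌈528/233⌉ = 3−3 = 0
n=9: ⌈660/233⌉−⌈594/233⌉ = 3−3 = 0
n=10: ⌈726/233⌉−⌈660/233⌉ = 4−3 = 1  ← one
n=11: ⌈792/233⌉−⌈726/233⌉ = 4−4 = 0
n=12: ⌈858/233⌉−⌈792/233⌉ = 4−4 = 0
n=13: ⌈924/233⌉−⌈858/233⌉ = 4−4 = 0
n=14: ⌈990/233⌉−⌈924/233⌉ = 5−4 = 1  ← one
positions of the first 5 ones: 0 3 7 10 14

0 3 7 10 14


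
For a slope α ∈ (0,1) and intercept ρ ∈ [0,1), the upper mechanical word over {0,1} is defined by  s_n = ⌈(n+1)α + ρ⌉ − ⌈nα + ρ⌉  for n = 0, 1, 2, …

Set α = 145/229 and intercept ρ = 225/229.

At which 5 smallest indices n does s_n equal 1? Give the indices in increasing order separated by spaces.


0 1 3 4 6

n=0: ⌈370/229⌉−⌈225/229⌉ = 2−1 = 1  ← one
n=1: ⌈515/229⌉−⌈370/229⌉ = 3−2 = 1  ← one
n=2: ⌈660/229⌉−⌈515/229⌉ = 3−3 = 0
n=3: ⌈805/229⌉−⌈660/229⌉ = 4−3 = 1  ← one
n=4: ⌈950/229⌉−⌈805/229⌉ = 5−4 = 1  ← one
n=5: ⌈1095/229⌉−⌈950/229⌉ = 5−5 = 0
n=6: ⌈1240/229⌉−⌈1095/229⌉ = 6−5 = 1  ← one
positions of the first 5 ones: 0 1 3 4 6


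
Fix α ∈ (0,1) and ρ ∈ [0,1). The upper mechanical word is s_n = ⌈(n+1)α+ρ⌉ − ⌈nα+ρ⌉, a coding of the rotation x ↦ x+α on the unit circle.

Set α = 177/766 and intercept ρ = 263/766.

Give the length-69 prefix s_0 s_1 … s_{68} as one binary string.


n=0: ⌈(1·177+263)/766⌉ − ⌈(0·177+263)/766⌉ = ⌈440/766⌉ − ⌈263/766⌉ = 1 − 1 = 0
n=1: ⌈(2·177+263)/766⌉ − ⌈(1·177+263)/766⌉ = ⌈617/766⌉ − ⌈440/766⌉ = 1 − 1 = 0
n=2: ⌈(3·177+263)/766⌉ − ⌈(2·177+263)/766⌉ = ⌈794/766⌉ − ⌈617/766⌉ = 2 − 1 = 1
n=3: ⌈(4·177+263)/766⌉ − ⌈(3·177+263)/766⌉ = ⌈971/766⌉ − ⌈794/766⌉ = 2 − 2 = 0
n=4: ⌈(5·177+263)/766⌉ − ⌈(4·177+263)/766⌉ = ⌈1148/766⌉ − ⌈971/766⌉ = 2 − 2 = 0
n=5: ⌈(6·177+263)/766⌉ − ⌈(5·177+263)/766⌉ = ⌈1325/766⌉ − ⌈1148/766⌉ = 2 − 2 = 0
n=6: ⌈(7·177+263)/766⌉ − ⌈(6·177+263)/766⌉ = ⌈1502/766⌉ − ⌈1325/766⌉ = 2 − 2 = 0
n=7: ⌈(8·177+263)/766⌉ − ⌈(7·177+263)/766⌉ = ⌈1679/766⌉ − ⌈1502/766⌉ = 3 − 2 = 1
n=8: ⌈(9·177+263)/766⌉ − ⌈(8·177+263)/766⌉ = ⌈1856/766⌉ − ⌈1679/766⌉ = 3 − 3 = 0
n=9: ⌈(10·177+263)/766⌉ − ⌈(9·177+263)/766⌉ = ⌈2033/766⌉ − ⌈1856/766⌉ = 3 − 3 = 0
n=10: ⌈(11·177+263)/766⌉ − ⌈(10·177+263)/766⌉ = ⌈2210/766⌉ − ⌈2033/766⌉ = 3 − 3 = 0
n=11: ⌈(12·177+263)/766⌉ − ⌈(11·177+263)/766⌉ = ⌈2387/766⌉ − ⌈2210/766⌉ = 4 − 3 = 1
n=12: ⌈(13·177+263)/766⌉ − ⌈(12·177+263)/766⌉ = ⌈2564/766⌉ − ⌈2387/766⌉ = 4 − 4 = 0
n=13: ⌈(14·177+263)/766⌉ − ⌈(13·177+263)/766⌉ = ⌈2741/766⌉ − ⌈2564/766⌉ = 4 − 4 = 0
n=14: ⌈(15·177+263)/766⌉ − ⌈(14·177+263)/766⌉ = ⌈2918/766⌉ − ⌈2741/766⌉ = 4 − 4 = 0
n=15: ⌈(16·177+263)/766⌉ − ⌈(15·177+263)/766⌉ = ⌈3095/766⌉ − ⌈2918/766⌉ = 5 − 4 = 1
n=16: ⌈(17·177+263)/766⌉ − ⌈(16·177+263)/766⌉ = ⌈3272/766⌉ − ⌈3095/766⌉ = 5 − 5 = 0
n=17: ⌈(18·177+263)/766⌉ − ⌈(17·177+263)/766⌉ = ⌈3449/766⌉ − ⌈3272/766⌉ = 5 − 5 = 0
n=18: ⌈(19·177+263)/766⌉ − ⌈(18·177+263)/766⌉ = ⌈3626/766⌉ − ⌈3449/766⌉ = 5 − 5 = 0
n=19: ⌈(20·177+263)/766⌉ − ⌈(19·177+263)/766⌉ = ⌈3803/766⌉ − ⌈3626/766⌉ = 5 − 5 = 0
n=20: ⌈(21·177+263)/766⌉ − ⌈(20·177+263)/766⌉ = ⌈3980/766⌉ − ⌈3803/766⌉ = 6 − 5 = 1
n=21: ⌈(22·177+263)/766⌉ − ⌈(21·177+263)/766⌉ = ⌈4157/766⌉ − ⌈3980/766⌉ = 6 − 6 = 0
n=22: ⌈(23·177+263)/766⌉ − ⌈(22·177+263)/766⌉ = ⌈4334/766⌉ − ⌈4157/766⌉ = 6 − 6 = 0
n=23: ⌈(24·177+263)/766⌉ − ⌈(23·177+263)/766⌉ = ⌈4511/766⌉ − ⌈4334/766⌉ = 6 − 6 = 0
n=24: ⌈(25·177+263)/766⌉ − ⌈(24·177+263)/766⌉ = ⌈4688/766⌉ − ⌈4511/766⌉ = 7 − 6 = 1
n=25: ⌈(26·177+263)/766⌉ − ⌈(25·177+263)/766⌉ = ⌈4865/766⌉ − ⌈4688/766⌉ = 7 − 7 = 0
n=26: ⌈(27·177+263)/766⌉ − ⌈(26·177+263)/766⌉ = ⌈5042/766⌉ − ⌈4865/766⌉ = 7 − 7 = 0
n=27: ⌈(28·177+263)/766⌉ − ⌈(27·177+263)/766⌉ = ⌈5219/766⌉ − ⌈5042/766⌉ = 7 − 7 = 0
n=28: ⌈(29·177+263)/766⌉ − ⌈(28·177+263)/766⌉ = ⌈5396/766⌉ − ⌈5219/766⌉ = 8 − 7 = 1
n=29: ⌈(30·177+263)/766⌉ − ⌈(29·177+263)/766⌉ = ⌈5573/766⌉ − ⌈5396/766⌉ = 8 − 8 = 0
n=30: ⌈(31·177+263)/766⌉ − ⌈(30·177+263)/766⌉ = ⌈5750/766⌉ − ⌈5573/766⌉ = 8 − 8 = 0
n=31: ⌈(32·177+263)/766⌉ − ⌈(31·177+263)/766⌉ = ⌈5927/766⌉ − ⌈5750/766⌉ = 8 − 8 = 0
n=32: ⌈(33·177+263)/766⌉ − ⌈(32·177+263)/766⌉ = ⌈6104/766⌉ − ⌈5927/766⌉ = 8 − 8 = 0
n=33: ⌈(34·177+263)/766⌉ − ⌈(33·177+263)/766⌉ = ⌈6281/766⌉ − ⌈6104/766⌉ = 9 − 8 = 1
n=34: ⌈(35·177+263)/766⌉ − ⌈(34·177+263)/766⌉ = ⌈6458/766⌉ − ⌈6281/766⌉ = 9 − 9 = 0
n=35: ⌈(36·177+263)/766⌉ − ⌈(35·177+263)/766⌉ = ⌈6635/766⌉ − ⌈6458/766⌉ = 9 − 9 = 0
n=36: ⌈(37·177+263)/766⌉ − ⌈(36·177+263)/766⌉ = ⌈6812/766⌉ − ⌈6635/766⌉ = 9 − 9 = 0
n=37: ⌈(38·177+263)/766⌉ − ⌈(37·177+263)/766⌉ = ⌈6989/766⌉ − ⌈6812/766⌉ = 10 − 9 = 1
n=38: ⌈(39·177+263)/766⌉ − ⌈(38·177+263)/766⌉ = ⌈7166/766⌉ − ⌈6989/766⌉ = 10 − 10 = 0
n=39: ⌈(40·177+263)/766⌉ − ⌈(39·177+263)/766⌉ = ⌈7343/766⌉ − ⌈7166/766⌉ = 10 − 10 = 0
n=40: ⌈(41·177+263)/766⌉ − ⌈(40·177+263)/766⌉ = ⌈7520/766⌉ − ⌈7343/766⌉ = 10 − 10 = 0
n=41: ⌈(42·177+263)/766⌉ − ⌈(41·177+263)/766⌉ = ⌈7697/766⌉ − ⌈7520/766⌉ = 11 − 10 = 1
n=42: ⌈(43·177+263)/766⌉ − ⌈(42·177+263)/766⌉ = ⌈7874/766⌉ − ⌈7697/766⌉ = 11 − 11 = 0
n=43: ⌈(44·177+263)/766⌉ − ⌈(43·177+263)/766⌉ = ⌈8051/766⌉ − ⌈7874/766⌉ = 11 − 11 = 0
n=44: ⌈(45·177+263)/766⌉ − ⌈(44·177+263)/766⌉ = ⌈8228/766⌉ − ⌈8051/766⌉ = 11 − 11 = 0
n=45: ⌈(46·177+263)/766⌉ − ⌈(45·177+263)/766⌉ = ⌈8405/766⌉ − ⌈8228/766⌉ = 11 − 11 = 0
n=46: ⌈(47·177+263)/766⌉ − ⌈(46·177+263)/766⌉ = ⌈8582/766⌉ − ⌈8405/766⌉ = 12 − 11 = 1
n=47: ⌈(48·177+263)/766⌉ − ⌈(47·177+263)/766⌉ = ⌈8759/766⌉ − ⌈8582/766⌉ = 12 − 12 = 0
n=48: ⌈(49·177+263)/766⌉ − ⌈(48·177+263)/766⌉ = ⌈8936/766⌉ − ⌈8759/766⌉ = 12 − 12 = 0
n=49: ⌈(50·177+263)/766⌉ − ⌈(49·177+263)/766⌉ = ⌈9113/766⌉ − ⌈8936/766⌉ = 12 − 12 = 0
n=50: ⌈(51·177+263)/766⌉ − ⌈(50·177+263)/766⌉ = ⌈9290/766⌉ − ⌈9113/766⌉ = 13 − 12 = 1
n=51: ⌈(52·177+263)/766⌉ − ⌈(51·177+263)/766⌉ = ⌈9467/766⌉ − ⌈9290/766⌉ = 13 − 13 = 0
n=52: ⌈(53·177+263)/766⌉ − ⌈(52·177+263)/766⌉ = ⌈9644/766⌉ − ⌈9467/766⌉ = 13 − 13 = 0
n=53: ⌈(54·177+263)/766⌉ − ⌈(53·177+263)/766⌉ = ⌈9821/766⌉ − ⌈9644/766⌉ = 13 − 13 = 0
n=54: ⌈(55·177+263)/766⌉ − ⌈(54·177+263)/766⌉ = ⌈9998/766⌉ − ⌈9821/766⌉ = 14 − 13 = 1
n=55: ⌈(56·177+263)/766⌉ − ⌈(55·177+263)/766⌉ = ⌈10175/766⌉ − ⌈9998/766⌉ = 14 − 14 = 0
n=56: ⌈(57·177+263)/766⌉ − ⌈(56·177+263)/766⌉ = ⌈10352/766⌉ − ⌈10175/766⌉ = 14 − 14 = 0
n=57: ⌈(58·177+263)/766⌉ − ⌈(57·177+263)/766⌉ = ⌈10529/766⌉ − ⌈10352/766⌉ = 14 − 14 = 0
n=58: ⌈(59·177+263)/766⌉ − ⌈(58·177+263)/766⌉ = ⌈10706/766⌉ − ⌈10529/766⌉ = 14 − 14 = 0
n=59: ⌈(60·177+263)/766⌉ − ⌈(59·177+263)/766⌉ = ⌈10883/766⌉ − ⌈10706/766⌉ = 15 − 14 = 1
n=60: ⌈(61·177+263)/766⌉ − ⌈(60·177+263)/766⌉ = ⌈11060/766⌉ − ⌈10883/766⌉ = 15 − 15 = 0
n=61: ⌈(62·177+263)/766⌉ − ⌈(61·177+263)/766⌉ = ⌈11237/766⌉ − ⌈11060/766⌉ = 15 − 15 = 0
n=62: ⌈(63·177+263)/766⌉ − ⌈(62·177+263)/766⌉ = ⌈11414/766⌉ − ⌈11237/766⌉ = 15 − 15 = 0
n=63: ⌈(64·177+263)/766⌉ − ⌈(63·177+263)/766⌉ = ⌈11591/766⌉ − ⌈11414/766⌉ = 16 − 15 = 1
n=64: ⌈(65·177+263)/766⌉ − ⌈(64·177+263)/766⌉ = ⌈11768/766⌉ − ⌈11591/766⌉ = 16 − 16 = 0
n=65: ⌈(66·177+263)/766⌉ − ⌈(65·177+263)/766⌉ = ⌈11945/766⌉ − ⌈11768/766⌉ = 16 − 16 = 0
n=66: ⌈(67·177+263)/766⌉ − ⌈(66·177+263)/766⌉ = ⌈12122/766⌉ − ⌈11945/766⌉ = 16 − 16 = 0
n=67: ⌈(68·177+263)/766⌉ − ⌈(67·177+263)/766⌉ = ⌈12299/766⌉ − ⌈12122/766⌉ = 17 − 16 = 1
n=68: ⌈(69·177+263)/766⌉ − ⌈(68·177+263)/766⌉ = ⌈12476/766⌉ − ⌈12299/766⌉ = 17 − 17 = 0

001000010001000100001000100010000100010001000010001000100001000100010


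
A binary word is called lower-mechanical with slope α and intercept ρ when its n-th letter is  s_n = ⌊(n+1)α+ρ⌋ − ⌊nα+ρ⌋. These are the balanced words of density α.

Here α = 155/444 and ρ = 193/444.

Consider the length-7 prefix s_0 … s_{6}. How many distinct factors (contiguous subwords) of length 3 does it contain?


t_n = ⌊(n·155+193)/444⌋ for n = 0 … 7:
  n=0…7: ⌊193/444⌋=0 ⌊348/444⌋=0 ⌊503/444⌋=1 ⌊658/444⌋=1 ⌊813/444⌋=1 ⌊968/444⌋=2 ⌊1123/444⌋=2 ⌊1278/444⌋=2
s_n = t_(n+1) − t_n for n = 0 … 6 gives
prefix = 0100100
slide a length-3 window over [0..2] … [4..6] (5 windows); first occurrence of each distinct factor:
  [  0..  2] 010
  [  1..  3] 100
  [  2..  4] 001
  (the other 2 windows repeat one of these)
distinct factors: {001, 010, 100}
count = 3  (Sturmian bound for length 3 is 4)

3


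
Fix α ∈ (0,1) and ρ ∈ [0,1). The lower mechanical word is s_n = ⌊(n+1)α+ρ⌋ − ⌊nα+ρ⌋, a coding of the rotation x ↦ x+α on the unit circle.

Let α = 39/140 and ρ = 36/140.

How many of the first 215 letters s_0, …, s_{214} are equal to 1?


#1s = Σ_{n=0}^{214} s_n = Σ_{n=0}^{214} (⌊(n+1)α+ρ⌋ − ⌊nα+ρ⌋)
the sum telescopes: every ⌊nα+ρ⌋ with 0 < n < 215 appears once with + and once with −, leaving ⌊215α+ρ⌋ − ⌊0·α+ρ⌋
215α + ρ = (215·39 + 36) / 140 = 8421/140
ρ = 36/140
⌊8421/140⌋ = 60,  ⌊36/140⌋ = 0
#1s = 60 − 0 = 60

60


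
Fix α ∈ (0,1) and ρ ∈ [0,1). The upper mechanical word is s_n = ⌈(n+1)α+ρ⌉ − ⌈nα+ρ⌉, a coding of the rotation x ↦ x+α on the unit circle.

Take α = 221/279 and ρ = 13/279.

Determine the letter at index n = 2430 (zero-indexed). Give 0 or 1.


(n+1)α + ρ = (2431·221 + 13) / 279 = 537264/279
nα + ρ     = (2430·221 + 13) / 279 = 537043/279
⌈537264/279⌉ = 1926,  ⌈537043/279⌉ = 1925
s_{2430} = 1926 − 1925 = 1

1


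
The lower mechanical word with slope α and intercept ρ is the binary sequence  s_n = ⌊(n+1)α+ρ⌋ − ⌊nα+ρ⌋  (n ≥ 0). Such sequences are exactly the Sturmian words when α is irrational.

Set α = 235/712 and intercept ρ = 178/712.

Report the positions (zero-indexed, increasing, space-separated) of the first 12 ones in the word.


n=0: ⌊413/712⌋−⌊178/712⌋ = 0−0 = 0
n=1: ⌊648/712⌋−⌊413/712⌋ = 0−0 = 0
n=2: ⌊883/712⌋−⌊648/712⌋ = 1−0 = 1  ← one
n=3: ⌊1118/712⌋−⌊883/712⌋ = 1−1 = 0
n=4: ⌊1353/712⌋−⌊1118/712⌋ = 1−1 = 0
n=5: ⌊1588/712⌋−⌊1353/712⌋ = 2−1 = 1  ← one
n=6: ⌊1823/712⌋−⌊1588/712⌋ = 2−2 = 0
n=7: ⌊2058/712⌋−⌊1823/712⌋ = 2−2 = 0
n=8: ⌊2293/712⌋−⌊2058/712⌋ = 3−2 = 1  ← one
n=9: ⌊2528/712⌋−⌊2293/712⌋ = 3−3 = 0
n=10: ⌊2763/712⌋−⌊2528/712⌋ = 3−3 = 0
n=11: ⌊2998/712⌋−⌊2763/712⌋ = 4−3 = 1  ← one
n=12: ⌊3233/712⌋−⌊2998/712⌋ = 4−4 = 0
n=13: ⌊3468/712⌋−⌊3233/712⌋ = 4−4 = 0
n=14: ⌊3703/712⌋−⌊3468/712⌋ = 5−4 = 1  ← one
n=15: ⌊3938/712⌋−⌊3703/712⌋ = 5−5 = 0
n=16: ⌊4173/712⌋−⌊3938/712⌋ = 5−5 = 0
n=17: ⌊4408/712⌋−⌊4173/712⌋ = 6−5 = 1  ← one
n=18: ⌊4643/712⌋−⌊4408/712⌋ = 6−6 = 0
n=19: ⌊4878/712⌋−⌊4643/712⌋ = 6−6 = 0
n=20: ⌊5113/712⌋−⌊4878/712⌋ = 7−6 = 1  ← one
n=21: ⌊5348/712⌋−⌊5113/712⌋ = 7−7 = 0
n=22: ⌊5583/712⌋−⌊5348/712⌋ = 7−7 = 0
n=23: ⌊5818/712⌋−⌊5583/712⌋ = 8−7 = 1  ← one
n=24: ⌊6053/712⌋−⌊5818/712⌋ = 8−8 = 0
n=25: ⌊6288/712⌋−⌊6053/712⌋ = 8−8 = 0
n=26: ⌊6523/712⌋−⌊6288/712⌋ = 9−8 = 1  ← one
n=27: ⌊6758/712⌋−⌊6523/712⌋ = 9−9 = 0
n=28: ⌊6993/712⌋−⌊6758/712⌋ = 9−9 = 0
n=29: ⌊7228/712⌋−⌊6993/712⌋ = 10−9 = 1  ← one
n=30: ⌊7463/712⌋−⌊7228/712⌋ = 10−10 = 0
n=31: ⌊7698/712⌋−⌊7463/712⌋ = 10−10 = 0
n=32: ⌊7933/712⌋−⌊7698/712⌋ = 11−10 = 1  ← one
n=33: ⌊8168/712⌋−⌊7933/712⌋ = 11−11 = 0
n=34: ⌊8403/712⌋−⌊8168/712⌋ = 11−11 = 0
n=35: ⌊8638/712⌋−⌊8403/712⌋ = 12−11 = 1  ← one
positions of the first 12 ones: 2 5 8 11 14 17 20 23 26 29 32 35

2 5 8 11 14 17 20 23 26 29 32 35


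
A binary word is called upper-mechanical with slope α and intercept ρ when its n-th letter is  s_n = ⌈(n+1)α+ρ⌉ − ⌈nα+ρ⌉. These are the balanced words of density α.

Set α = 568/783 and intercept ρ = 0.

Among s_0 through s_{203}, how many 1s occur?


#1s = Σ_{n=0}^{203} s_n = Σ_{n=0}^{203} (⌈(n+1)α+ρ⌉ − ⌈nα+ρ⌉)
the sum telescopes: every ⌈nα+ρ⌉ with 0 < n < 204 appears once with + and once with −, leaving ⌈204α+ρ⌉ − ⌈0·α+ρ⌉
204α + ρ = (204·568) / 783 = 115872/783
ρ = 0/783
⌈115872/783⌉ = 148,  ⌈0/783⌉ = 0
#1s = 148 − 0 = 148

148


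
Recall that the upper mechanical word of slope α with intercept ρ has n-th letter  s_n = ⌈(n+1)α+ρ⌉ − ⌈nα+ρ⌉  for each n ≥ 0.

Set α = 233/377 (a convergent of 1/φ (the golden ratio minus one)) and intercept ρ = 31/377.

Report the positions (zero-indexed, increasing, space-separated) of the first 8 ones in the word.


n=0: ⌈264/377⌉−⌈31/377⌉ = 1−1 = 0
n=1: ⌈497/377⌉−⌈264/377⌉ = 2−1 = 1  ← one
n=2: ⌈730/377⌉−⌈497/377⌉ = 2−2 = 0
n=3: ⌈963/377⌉−⌈730/377⌉ = 3−2 = 1  ← one
n=4: ⌈1196/377⌉−⌈963/377⌉ = 4−3 = 1  ← one
n=5: ⌈1429/377⌉−⌈1196/377⌉ = 4−4 = 0
n=6: ⌈1662/377⌉−⌈1429/377⌉ = 5−4 = 1  ← one
n=7: ⌈1895/377⌉−⌈1662/377⌉ = 6−5 = 1  ← one
n=8: ⌈2128/377⌉−⌈1895/377⌉ = 6−6 = 0
n=9: ⌈2361/377⌉−⌈2128/377⌉ = 7−6 = 1  ← one
n=10: ⌈2594/377⌉−⌈2361/377⌉ = 7−7 = 0
n=11: ⌈2827/377⌉−⌈2594/377⌉ = 8−7 = 1  ← one
n=12: ⌈3060/377⌉−⌈2827/377⌉ = 9−8 = 1  ← one
positions of the first 8 ones: 1 3 4 6 7 9 11 12

1 3 4 6 7 9 11 12


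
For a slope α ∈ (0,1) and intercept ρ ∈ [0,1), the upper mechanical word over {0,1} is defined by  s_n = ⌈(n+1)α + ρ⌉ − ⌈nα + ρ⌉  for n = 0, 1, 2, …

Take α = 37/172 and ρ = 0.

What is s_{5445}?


0

(n+1)α + ρ = (5446·37) / 172 = 201502/172
nα + ρ     = (5445·37) / 172 = 201465/172
⌈201502/172⌉ = 1172,  ⌈201465/172⌉ = 1172
s_{5445} = 1172 − 1172 = 0


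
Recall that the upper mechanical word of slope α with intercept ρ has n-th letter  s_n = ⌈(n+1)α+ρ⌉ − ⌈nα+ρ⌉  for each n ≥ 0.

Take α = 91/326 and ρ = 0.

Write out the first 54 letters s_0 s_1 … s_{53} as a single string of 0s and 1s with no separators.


n=0: ⌈(1·91)/326⌉ − ⌈(0·91)/326⌉ = ⌈91/326⌉ − ⌈0/326⌉ = 1 − 0 = 1
n=1: ⌈(2·91)/326⌉ − ⌈(1·91)/326⌉ = ⌈182/326⌉ − ⌈91/326⌉ = 1 − 1 = 0
n=2: ⌈(3·91)/326⌉ − ⌈(2·91)/326⌉ = ⌈273/326⌉ − ⌈182/326⌉ = 1 − 1 = 0
n=3: ⌈(4·91)/326⌉ − ⌈(3·91)/326⌉ = ⌈364/326⌉ − ⌈273/326⌉ = 2 − 1 = 1
n=4: ⌈(5·91)/326⌉ − ⌈(4·91)/326⌉ = ⌈455/326⌉ − ⌈364/326⌉ = 2 − 2 = 0
n=5: ⌈(6·91)/326⌉ − ⌈(5·91)/326⌉ = ⌈546/326⌉ − ⌈455/326⌉ = 2 − 2 = 0
n=6: ⌈(7·91)/326⌉ − ⌈(6·91)/326⌉ = ⌈637/326⌉ − ⌈546/326⌉ = 2 − 2 = 0
n=7: ⌈(8·91)/326⌉ − ⌈(7·91)/326⌉ = ⌈728/326⌉ − ⌈637/326⌉ = 3 − 2 = 1
n=8: ⌈(9·91)/326⌉ − ⌈(8·91)/326⌉ = ⌈819/326⌉ − ⌈728/326⌉ = 3 − 3 = 0
n=9: ⌈(10·91)/326⌉ − ⌈(9·91)/326⌉ = ⌈910/326⌉ − ⌈819/326⌉ = 3 − 3 = 0
n=10: ⌈(11·91)/326⌉ − ⌈(10·91)/326⌉ = ⌈1001/326⌉ − ⌈910/326⌉ = 4 − 3 = 1
n=11: ⌈(12·91)/326⌉ − ⌈(11·91)/326⌉ = ⌈1092/326⌉ − ⌈1001/326⌉ = 4 − 4 = 0
n=12: ⌈(13·91)/326⌉ − ⌈(12·91)/326⌉ = ⌈1183/326⌉ − ⌈1092/326⌉ = 4 − 4 = 0
n=13: ⌈(14·91)/326⌉ − ⌈(13·91)/326⌉ = ⌈1274/326⌉ − ⌈1183/326⌉ = 4 − 4 = 0
n=14: ⌈(15·91)/326⌉ − ⌈(14·91)/326⌉ = ⌈1365/326⌉ − ⌈1274/326⌉ = 5 − 4 = 1
n=15: ⌈(16·91)/326⌉ − ⌈(15·91)/326⌉ = ⌈1456/326⌉ − ⌈1365/326⌉ = 5 − 5 = 0
n=16: ⌈(17·91)/326⌉ − ⌈(16·91)/326⌉ = ⌈1547/326⌉ − ⌈1456/326⌉ = 5 − 5 = 0
n=17: ⌈(18·91)/326⌉ − ⌈(17·91)/326⌉ = ⌈1638/326⌉ − ⌈1547/326⌉ = 6 − 5 = 1
n=18: ⌈(19·91)/326⌉ − ⌈(18·91)/326⌉ = ⌈1729/326⌉ − ⌈1638/326⌉ = 6 − 6 = 0
n=19: ⌈(20·91)/326⌉ − ⌈(19·91)/326⌉ = ⌈1820/326⌉ − ⌈1729/326⌉ = 6 − 6 = 0
n=20: ⌈(21·91)/326⌉ − ⌈(20·91)/326⌉ = ⌈1911/326⌉ − ⌈1820/326⌉ = 6 − 6 = 0
n=21: ⌈(22·91)/326⌉ − ⌈(21·91)/326⌉ = ⌈2002/326⌉ − ⌈1911/326⌉ = 7 − 6 = 1
n=22: ⌈(23·91)/326⌉ − ⌈(22·91)/326⌉ = ⌈2093/326⌉ − ⌈2002/326⌉ = 7 − 7 = 0
n=23: ⌈(24·91)/326⌉ − ⌈(23·91)/326⌉ = ⌈2184/326⌉ − ⌈2093/326⌉ = 7 − 7 = 0
n=24: ⌈(25·91)/326⌉ − ⌈(24·91)/326⌉ = ⌈2275/326⌉ − ⌈2184/326⌉ = 7 − 7 = 0
n=25: ⌈(26·91)/326⌉ − ⌈(25·91)/326⌉ = ⌈2366/326⌉ − ⌈2275/326⌉ = 8 − 7 = 1
n=26: ⌈(27·91)/326⌉ − ⌈(26·91)/326⌉ = ⌈2457/326⌉ − ⌈2366/326⌉ = 8 − 8 = 0
n=27: ⌈(28·91)/326⌉ − ⌈(27·91)/326⌉ = ⌈2548/326⌉ − ⌈2457/326⌉ = 8 − 8 = 0
n=28: ⌈(29·91)/326⌉ − ⌈(28·91)/326⌉ = ⌈2639/326⌉ − ⌈2548/326⌉ = 9 − 8 = 1
n=29: ⌈(30·91)/326⌉ − ⌈(29·91)/326⌉ = ⌈2730/326⌉ − ⌈2639/326⌉ = 9 − 9 = 0
n=30: ⌈(31·91)/326⌉ − ⌈(30·91)/326⌉ = ⌈2821/326⌉ − ⌈2730/326⌉ = 9 − 9 = 0
n=31: ⌈(32·91)/326⌉ − ⌈(31·91)/326⌉ = ⌈2912/326⌉ − ⌈2821/326⌉ = 9 − 9 = 0
n=32: ⌈(33·91)/326⌉ − ⌈(32·91)/326⌉ = ⌈3003/326⌉ − ⌈2912/326⌉ = 10 − 9 = 1
n=33: ⌈(34·91)/326⌉ − ⌈(33·91)/326⌉ = ⌈3094/326⌉ − ⌈3003/326⌉ = 10 − 10 = 0
n=34: ⌈(35·91)/326⌉ − ⌈(34·91)/326⌉ = ⌈3185/326⌉ − ⌈3094/326⌉ = 10 − 10 = 0
n=35: ⌈(36·91)/326⌉ − ⌈(35·91)/326⌉ = ⌈3276/326⌉ − ⌈3185/326⌉ = 11 − 10 = 1
n=36: ⌈(37·91)/326⌉ − ⌈(36·91)/326⌉ = ⌈3367/326⌉ − ⌈3276/326⌉ = 11 − 11 = 0
n=37: ⌈(38·91)/326⌉ − ⌈(37·91)/326⌉ = ⌈3458/326⌉ − ⌈3367/326⌉ = 11 − 11 = 0
n=38: ⌈(39·91)/326⌉ − ⌈(38·91)/326⌉ = ⌈3549/326⌉ − ⌈3458/326⌉ = 11 − 11 = 0
n=39: ⌈(40·91)/326⌉ − ⌈(39·91)/326⌉ = ⌈3640/326⌉ − ⌈3549/326⌉ = 12 − 11 = 1
n=40: ⌈(41·91)/326⌉ − ⌈(40·91)/326⌉ = ⌈3731/326⌉ − ⌈3640/326⌉ = 12 − 12 = 0
n=41: ⌈(42·91)/326⌉ − ⌈(41·91)/326⌉ = ⌈3822/326⌉ − ⌈3731/326⌉ = 12 − 12 = 0
n=42: ⌈(43·91)/326⌉ − ⌈(42·91)/326⌉ = ⌈3913/326⌉ − ⌈3822/326⌉ = 13 − 12 = 1
n=43: ⌈(44·91)/326⌉ − ⌈(43·91)/326⌉ = ⌈4004/326⌉ − ⌈3913/326⌉ = 13 − 13 = 0
n=44: ⌈(45·91)/326⌉ − ⌈(44·91)/326⌉ = ⌈4095/326⌉ − ⌈4004/326⌉ = 13 − 13 = 0
n=45: ⌈(46·91)/326⌉ − ⌈(45·91)/326⌉ = ⌈4186/326⌉ − ⌈4095/326⌉ = 13 − 13 = 0
n=46: ⌈(47·91)/326⌉ − ⌈(46·91)/326⌉ = ⌈4277/326⌉ − ⌈4186/326⌉ = 14 − 13 = 1
n=47: ⌈(48·91)/326⌉ − ⌈(47·91)/326⌉ = ⌈4368/326⌉ − ⌈4277/326⌉ = 14 − 14 = 0
n=48: ⌈(49·91)/326⌉ − ⌈(48·91)/326⌉ = ⌈4459/326⌉ − ⌈4368/326⌉ = 14 − 14 = 0
n=49: ⌈(50·91)/326⌉ − ⌈(49·91)/326⌉ = ⌈4550/326⌉ − ⌈4459/326⌉ = 14 − 14 = 0
n=50: ⌈(51·91)/326⌉ − ⌈(50·91)/326⌉ = ⌈4641/326⌉ − ⌈4550/326⌉ = 15 − 14 = 1
n=51: ⌈(52·91)/326⌉ − ⌈(51·91)/326⌉ = ⌈4732/326⌉ − ⌈4641/326⌉ = 15 − 15 = 0
n=52: ⌈(53·91)/326⌉ − ⌈(52·91)/326⌉ = ⌈4823/326⌉ − ⌈4732/326⌉ = 15 − 15 = 0
n=53: ⌈(54·91)/326⌉ − ⌈(53·91)/326⌉ = ⌈4914/326⌉ − ⌈4823/326⌉ = 16 − 15 = 1

100100010010001001000100010010001001000100100010001001


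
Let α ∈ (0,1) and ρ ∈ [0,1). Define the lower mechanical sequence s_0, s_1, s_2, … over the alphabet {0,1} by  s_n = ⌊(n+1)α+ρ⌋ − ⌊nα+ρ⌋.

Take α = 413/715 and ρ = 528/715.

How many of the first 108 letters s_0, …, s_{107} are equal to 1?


#1s = Σ_{n=0}^{107} s_n = Σ_{n=0}^{107} (⌊(n+1)α+ρ⌋ − ⌊nα+ρ⌋)
the sum telescopes: every ⌊nα+ρ⌋ with 0 < n < 108 appears once with + and once with −, leaving ⌊108α+ρ⌋ − ⌊0·α+ρ⌋
108α + ρ = (108·413 + 528) / 715 = 45132/715
ρ = 528/715
⌊45132/715⌋ = 63,  ⌊528/715⌋ = 0
#1s = 63 − 0 = 63

63


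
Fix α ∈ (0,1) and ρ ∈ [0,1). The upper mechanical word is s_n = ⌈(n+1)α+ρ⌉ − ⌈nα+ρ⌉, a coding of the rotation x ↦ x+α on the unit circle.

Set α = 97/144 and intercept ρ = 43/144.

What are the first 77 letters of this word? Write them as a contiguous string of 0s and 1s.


01101110110110110110110110110110110110110110110110110111011011011011011011011

n=0: ⌈(1·97+43)/144⌉ − ⌈(0·97+43)/144⌉ = ⌈140/144⌉ − ⌈43/144⌉ = 1 − 1 = 0
n=1: ⌈(2·97+43)/144⌉ − ⌈(1·97+43)/144⌉ = ⌈237/144⌉ − ⌈140/144⌉ = 2 − 1 = 1
n=2: ⌈(3·97+43)/144⌉ − ⌈(2·97+43)/144⌉ = ⌈334/144⌉ − ⌈237/144⌉ = 3 − 2 = 1
n=3: ⌈(4·97+43)/144⌉ − ⌈(3·97+43)/144⌉ = ⌈431/144⌉ − ⌈334/144⌉ = 3 − 3 = 0
n=4: ⌈(5·97+43)/144⌉ − ⌈(4·97+43)/144⌉ = ⌈528/144⌉ − ⌈431/144⌉ = 4 − 3 = 1
n=5: ⌈(6·97+43)/144⌉ − ⌈(5·97+43)/144⌉ = ⌈625/144⌉ − ⌈528/144⌉ = 5 − 4 = 1
n=6: ⌈(7·97+43)/144⌉ − ⌈(6·97+43)/144⌉ = ⌈722/144⌉ − ⌈625/144⌉ = 6 − 5 = 1
n=7: ⌈(8·97+43)/144⌉ − ⌈(7·97+43)/144⌉ = ⌈819/144⌉ − ⌈722/144⌉ = 6 − 6 = 0
n=8: ⌈(9·97+43)/144⌉ − ⌈(8·97+43)/144⌉ = ⌈916/144⌉ − ⌈819/144⌉ = 7 − 6 = 1
n=9: ⌈(10·97+43)/144⌉ − ⌈(9·97+43)/144⌉ = ⌈1013/144⌉ − ⌈916/144⌉ = 8 − 7 = 1
n=10: ⌈(11·97+43)/144⌉ − ⌈(10·97+43)/144⌉ = ⌈1110/144⌉ − ⌈1013/144⌉ = 8 − 8 = 0
n=11: ⌈(12·97+43)/144⌉ − ⌈(11·97+43)/144⌉ = ⌈1207/144⌉ − ⌈1110/144⌉ = 9 − 8 = 1
n=12: ⌈(13·97+43)/144⌉ − ⌈(12·97+43)/144⌉ = ⌈1304/144⌉ − ⌈1207/144⌉ = 10 − 9 = 1
n=13: ⌈(14·97+43)/144⌉ − ⌈(13·97+43)/144⌉ = ⌈1401/144⌉ − ⌈1304/144⌉ = 10 − 10 = 0
n=14: ⌈(15·97+43)/144⌉ − ⌈(14·97+43)/144⌉ = ⌈1498/144⌉ − ⌈1401/144⌉ = 11 − 10 = 1
n=15: ⌈(16·97+43)/144⌉ − ⌈(15·97+43)/144⌉ = ⌈1595/144⌉ − ⌈1498/144⌉ = 12 − 11 = 1
n=16: ⌈(17·97+43)/144⌉ − ⌈(16·97+43)/144⌉ = ⌈1692/144⌉ − ⌈1595/144⌉ = 12 − 12 = 0
n=17: ⌈(18·97+43)/144⌉ − ⌈(17·97+43)/144⌉ = ⌈1789/144⌉ − ⌈1692/144⌉ = 13 − 12 = 1
n=18: ⌈(19·97+43)/144⌉ − ⌈(18·97+43)/144⌉ = ⌈1886/144⌉ − ⌈1789/144⌉ = 14 − 13 = 1
n=19: ⌈(20·97+43)/144⌉ − ⌈(19·97+43)/144⌉ = ⌈1983/144⌉ − ⌈1886/144⌉ = 14 − 14 = 0
n=20: ⌈(21·97+43)/144⌉ − ⌈(20·97+43)/144⌉ = ⌈2080/144⌉ − ⌈1983/144⌉ = 15 − 14 = 1
n=21: ⌈(22·97+43)/144⌉ − ⌈(21·97+43)/144⌉ = ⌈2177/144⌉ − ⌈2080/144⌉ = 16 − 15 = 1
n=22: ⌈(23·97+43)/144⌉ − ⌈(22·97+43)/144⌉ = ⌈2274/144⌉ − ⌈2177/144⌉ = 16 − 16 = 0
n=23: ⌈(24·97+43)/144⌉ − ⌈(23·97+43)/144⌉ = ⌈2371/144⌉ − ⌈2274/144⌉ = 17 − 16 = 1
n=24: ⌈(25·97+43)/144⌉ − ⌈(24·97+43)/144⌉ = ⌈2468/144⌉ − ⌈2371/144⌉ = 18 − 17 = 1
n=25: ⌈(26·97+43)/144⌉ − ⌈(25·97+43)/144⌉ = ⌈2565/144⌉ − ⌈2468/144⌉ = 18 − 18 = 0
n=26: ⌈(27·97+43)/144⌉ − ⌈(26·97+43)/144⌉ = ⌈2662/144⌉ − ⌈2565/144⌉ = 19 − 18 = 1
n=27: ⌈(28·97+43)/144⌉ − ⌈(27·97+43)/144⌉ = ⌈2759/144⌉ − ⌈2662/144⌉ = 20 − 19 = 1
n=28: ⌈(29·97+43)/144⌉ − ⌈(28·97+43)/144⌉ = ⌈2856/144⌉ − ⌈2759/144⌉ = 20 − 20 = 0
n=29: ⌈(30·97+43)/144⌉ − ⌈(29·97+43)/144⌉ = ⌈2953/144⌉ − ⌈2856/144⌉ = 21 − 20 = 1
n=30: ⌈(31·97+43)/144⌉ − ⌈(30·97+43)/144⌉ = ⌈3050/144⌉ − ⌈2953/144⌉ = 22 − 21 = 1
n=31: ⌈(32·97+43)/144⌉ − ⌈(31·97+43)/144⌉ = ⌈3147/144⌉ − ⌈3050/144⌉ = 22 − 22 = 0
n=32: ⌈(33·97+43)/144⌉ − ⌈(32·97+43)/144⌉ = ⌈3244/144⌉ − ⌈3147/144⌉ = 23 − 22 = 1
n=33: ⌈(34·97+43)/144⌉ − ⌈(33·97+43)/144⌉ = ⌈3341/144⌉ − ⌈3244/144⌉ = 24 − 23 = 1
n=34: ⌈(35·97+43)/144⌉ − ⌈(34·97+43)/144⌉ = ⌈3438/144⌉ − ⌈3341/144⌉ = 24 − 24 = 0
n=35: ⌈(36·97+43)/144⌉ − ⌈(35·97+43)/144⌉ = ⌈3535/144⌉ − ⌈3438/144⌉ = 25 − 24 = 1
n=36: ⌈(37·97+43)/144⌉ − ⌈(36·97+43)/144⌉ = ⌈3632/144⌉ − ⌈3535/144⌉ = 26 − 25 = 1
n=37: ⌈(38·97+43)/144⌉ − ⌈(37·97+43)/144⌉ = ⌈3729/144⌉ − ⌈3632/144⌉ = 26 − 26 = 0
n=38: ⌈(39·97+43)/144⌉ − ⌈(38·97+43)/144⌉ = ⌈3826/144⌉ − ⌈3729/144⌉ = 27 − 26 = 1
n=39: ⌈(40·97+43)/144⌉ − ⌈(39·97+43)/144⌉ = ⌈3923/144⌉ − ⌈3826/144⌉ = 28 − 27 = 1
n=40: ⌈(41·97+43)/144⌉ − ⌈(40·97+43)/144⌉ = ⌈4020/144⌉ − ⌈3923/144⌉ = 28 − 28 = 0
n=41: ⌈(42·97+43)/144⌉ − ⌈(41·97+43)/144⌉ = ⌈4117/144⌉ − ⌈4020/144⌉ = 29 − 28 = 1
n=42: ⌈(43·97+43)/144⌉ − ⌈(42·97+43)/144⌉ = ⌈4214/144⌉ − ⌈4117/144⌉ = 30 − 29 = 1
n=43: ⌈(44·97+43)/144⌉ − ⌈(43·97+43)/144⌉ = ⌈4311/144⌉ − ⌈4214/144⌉ = 30 − 30 = 0
n=44: ⌈(45·97+43)/144⌉ − ⌈(44·97+43)/144⌉ = ⌈4408/144⌉ − ⌈4311/144⌉ = 31 − 30 = 1
n=45: ⌈(46·97+43)/144⌉ − ⌈(45·97+43)/144⌉ = ⌈4505/144⌉ − ⌈4408/144⌉ = 32 − 31 = 1
n=46: ⌈(47·97+43)/144⌉ − ⌈(46·97+43)/144⌉ = ⌈4602/144⌉ − ⌈4505/144⌉ = 32 − 32 = 0
n=47: ⌈(48·97+43)/144⌉ − ⌈(47·97+43)/144⌉ = ⌈4699/144⌉ − ⌈4602/144⌉ = 33 − 32 = 1
n=48: ⌈(49·97+43)/144⌉ − ⌈(48·97+43)/144⌉ = ⌈4796/144⌉ − ⌈4699/144⌉ = 34 − 33 = 1
n=49: ⌈(50·97+43)/144⌉ − ⌈(49·97+43)/144⌉ = ⌈4893/144⌉ − ⌈4796/144⌉ = 34 − 34 = 0
n=50: ⌈(51·97+43)/144⌉ − ⌈(50·97+43)/144⌉ = ⌈4990/144⌉ − ⌈4893/144⌉ = 35 − 34 = 1
n=51: ⌈(52·97+43)/144⌉ − ⌈(51·97+43)/144⌉ = ⌈5087/144⌉ − ⌈4990/144⌉ = 36 − 35 = 1
n=52: ⌈(53·97+43)/144⌉ − ⌈(52·97+43)/144⌉ = ⌈5184/144⌉ − ⌈5087/144⌉ = 36 − 36 = 0
n=53: ⌈(54·97+43)/144⌉ − ⌈(53·97+43)/144⌉ = ⌈5281/144⌉ − ⌈5184/144⌉ = 37 − 36 = 1
n=54: ⌈(55·97+43)/144⌉ − ⌈(54·97+43)/144⌉ = ⌈5378/144⌉ − ⌈5281/144⌉ = 38 − 37 = 1
n=55: ⌈(56·97+43)/144⌉ − ⌈(55·97+43)/144⌉ = ⌈5475/144⌉ − ⌈5378/144⌉ = 39 − 38 = 1
n=56: ⌈(57·97+43)/144⌉ − ⌈(56·97+43)/144⌉ = ⌈5572/144⌉ − ⌈5475/144⌉ = 39 − 39 = 0
n=57: ⌈(58·97+43)/144⌉ − ⌈(57·97+43)/144⌉ = ⌈5669/144⌉ − ⌈5572/144⌉ = 40 − 39 = 1
n=58: ⌈(59·97+43)/144⌉ − ⌈(58·97+43)/144⌉ = ⌈5766/144⌉ − ⌈5669/144⌉ = 41 − 40 = 1
n=59: ⌈(60·97+43)/144⌉ − ⌈(59·97+43)/144⌉ = ⌈5863/144⌉ − ⌈5766/144⌉ = 41 − 41 = 0
n=60: ⌈(61·97+43)/144⌉ − ⌈(60·97+43)/144⌉ = ⌈5960/144⌉ − ⌈5863/144⌉ = 42 − 41 = 1
n=61: ⌈(62·97+43)/144⌉ − ⌈(61·97+43)/144⌉ = ⌈6057/144⌉ − ⌈5960/144⌉ = 43 − 42 = 1
n=62: ⌈(63·97+43)/144⌉ − ⌈(62·97+43)/144⌉ = ⌈6154/144⌉ − ⌈6057/144⌉ = 43 − 43 = 0
n=63: ⌈(64·97+43)/144⌉ − ⌈(63·97+43)/144⌉ = ⌈6251/144⌉ − ⌈6154/144⌉ = 44 − 43 = 1
n=64: ⌈(65·97+43)/144⌉ − ⌈(64·97+43)/144⌉ = ⌈6348/144⌉ − ⌈6251/144⌉ = 45 − 44 = 1
n=65: ⌈(66·97+43)/144⌉ − ⌈(65·97+43)/144⌉ = ⌈6445/144⌉ − ⌈6348/144⌉ = 45 − 45 = 0
n=66: ⌈(67·97+43)/144⌉ − ⌈(66·97+43)/144⌉ = ⌈6542/144⌉ − ⌈6445/144⌉ = 46 − 45 = 1
n=67: ⌈(68·97+43)/144⌉ − ⌈(67·97+43)/144⌉ = ⌈6639/144⌉ − ⌈6542/144⌉ = 47 − 46 = 1
n=68: ⌈(69·97+43)/144⌉ − ⌈(68·97+43)/144⌉ = ⌈6736/144⌉ − ⌈6639/144⌉ = 47 − 47 = 0
n=69: ⌈(70·97+43)/144⌉ − ⌈(69·97+43)/144⌉ = ⌈6833/144⌉ − ⌈6736/144⌉ = 48 − 47 = 1
n=70: ⌈(71·97+43)/144⌉ − ⌈(70·97+43)/144⌉ = ⌈6930/144⌉ − ⌈6833/144⌉ = 49 − 48 = 1
n=71: ⌈(72·97+43)/144⌉ − ⌈(71·97+43)/144⌉ = ⌈7027/144⌉ − ⌈6930/144⌉ = 49 − 49 = 0
n=72: ⌈(73·97+43)/144⌉ − ⌈(72·97+43)/144⌉ = ⌈7124/144⌉ − ⌈7027/144⌉ = 50 − 49 = 1
n=73: ⌈(74·97+43)/144⌉ − ⌈(73·97+43)/144⌉ = ⌈7221/144⌉ − ⌈7124/144⌉ = 51 − 50 = 1
n=74: ⌈(75·97+43)/144⌉ − ⌈(74·97+43)/144⌉ = ⌈7318/144⌉ − ⌈7221/144⌉ = 51 − 51 = 0
n=75: ⌈(76·97+43)/144⌉ − ⌈(75·97+43)/144⌉ = ⌈7415/144⌉ − ⌈7318/144⌉ = 52 − 51 = 1
n=76: ⌈(77·97+43)/144⌉ − ⌈(76·97+43)/144⌉ = ⌈7512/144⌉ − ⌈7415/144⌉ = 53 − 52 = 1
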